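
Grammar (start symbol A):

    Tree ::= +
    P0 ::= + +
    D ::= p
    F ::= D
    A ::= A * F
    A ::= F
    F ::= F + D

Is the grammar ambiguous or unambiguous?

Unambiguous

(Tree, P0 are unreachable from A, so their rules don't affect L(A).) This is a standard precedence ladder (A over F over D), with each level left-recursive on its own operator ('*' at A, '+' at F). That structure is LR(1), hence unambiguous.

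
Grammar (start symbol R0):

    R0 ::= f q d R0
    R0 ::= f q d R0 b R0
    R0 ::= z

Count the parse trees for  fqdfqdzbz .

Parse trees for fqdfqdzbz:
  [R0 f q d [R0 f q d [R0 z] b [R0 z]]]
  [R0 f q d [R0 f q d [R0 z]] b [R0 z]]

2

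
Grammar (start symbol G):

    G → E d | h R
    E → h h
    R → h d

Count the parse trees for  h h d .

Parse trees for h h d:
  [G [E h h] d]
  [G h [R h d]]

2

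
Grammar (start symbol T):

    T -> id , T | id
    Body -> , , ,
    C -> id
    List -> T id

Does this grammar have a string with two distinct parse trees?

Only T is reachable from T; ignoring the rest: The reachable grammar is A → atom sep A | atom. Each atom is followed by either the separator (recurse) or end-of-string (stop) — no choice point.

Unambiguous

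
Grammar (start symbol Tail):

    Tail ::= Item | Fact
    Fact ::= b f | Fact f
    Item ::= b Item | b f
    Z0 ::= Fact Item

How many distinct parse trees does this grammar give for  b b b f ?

Parse trees for b b b f:
  [Tail [Item b [Item b [Item b f]]]]

1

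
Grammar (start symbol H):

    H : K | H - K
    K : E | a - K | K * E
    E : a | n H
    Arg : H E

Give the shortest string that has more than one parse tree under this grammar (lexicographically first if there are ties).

length 1: no string has ≥2 trees
length 2: no string has ≥2 trees
length 3: a - a has 2 parse trees

Two derivations of a - a:
  H ⇒ K ⇒ a - K ⇒ a - E ⇒ a - a
  H ⇒ H - K ⇒ K - K ⇒ E - K ⇒ a - K ⇒ a - E ⇒ a - a

a - a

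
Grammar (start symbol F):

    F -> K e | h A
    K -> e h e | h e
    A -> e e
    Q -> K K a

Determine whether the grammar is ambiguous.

Ambiguous

Witness: h e e

Derivation 1: F ⇒ K e ⇒ h e e
Derivation 2: F ⇒ h A ⇒ h e e

Two distinct leftmost derivations for the same string.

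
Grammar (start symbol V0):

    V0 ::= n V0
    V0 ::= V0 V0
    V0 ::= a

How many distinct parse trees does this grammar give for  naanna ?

Parse trees for naanna:
  [V0 n [V0 [V0 a] [V0 [V0 a] [V0 n [V0 n [V0 a]]]]]]
  [V0 n [V0 [V0 [V0 a] [V0 a]] [V0 n [V0 n [V0 a]]]]]
  [V0 [V0 n [V0 a]] [V0 [V0 a] [V0 n [V0 n [V0 a]]]]]
  [V0 [V0 n [V0 [V0 a] [V0 a]]] [V0 n [V0 n [V0 a]]]]
  [V0 [V0 [V0 n [V0 a]] [V0 a]] [V0 n [V0 n [V0 a]]]]

5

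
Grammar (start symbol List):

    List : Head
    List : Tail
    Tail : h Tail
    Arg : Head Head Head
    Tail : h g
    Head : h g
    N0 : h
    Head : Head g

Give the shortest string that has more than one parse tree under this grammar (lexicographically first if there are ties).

h g

length 2: h g has 2 parse trees

Two derivations of h g:
  List ⇒ Head ⇒ h g
  List ⇒ Tail ⇒ h g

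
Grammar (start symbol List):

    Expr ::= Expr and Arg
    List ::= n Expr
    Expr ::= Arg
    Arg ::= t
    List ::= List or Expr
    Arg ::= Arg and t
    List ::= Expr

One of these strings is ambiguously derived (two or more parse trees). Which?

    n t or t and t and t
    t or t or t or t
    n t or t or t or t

n t or t and t and t

n t or t and t and t: 4 trees
t or t or t or t: 1 tree
n t or t or t or t: 1 tree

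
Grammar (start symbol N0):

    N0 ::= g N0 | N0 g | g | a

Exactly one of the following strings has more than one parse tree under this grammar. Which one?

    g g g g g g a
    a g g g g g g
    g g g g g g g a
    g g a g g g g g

g g a g g g g g

g g g g g g a: 1 tree
a g g g g g g: 1 tree
g g g g g g g a: 1 tree
g g a g g g g g: 21 trees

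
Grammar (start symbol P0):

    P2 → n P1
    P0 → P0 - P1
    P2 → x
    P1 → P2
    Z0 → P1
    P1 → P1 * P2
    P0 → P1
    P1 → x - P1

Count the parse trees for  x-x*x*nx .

4

Parse trees for x-x*x*nx:
  [P0 [P0 [P1 [P2 x]]] - [P1 [P1 [P1 [P2 x]] * [P2 x]] * [P2 n [P1 [P2 x]]]]]
  [P0 [P1 [P1 [P1 x - [P1 [P2 x]]] * [P2 x]] * [P2 n [P1 [P2 x]]]]]
  [P0 [P1 [P1 x - [P1 [P1 [P2 x]] * [P2 x]]] * [P2 n [P1 [P2 x]]]]]
  [P0 [P1 x - [P1 [P1 [P1 [P2 x]] * [P2 x]] * [P2 n [P1 [P2 x]]]]]]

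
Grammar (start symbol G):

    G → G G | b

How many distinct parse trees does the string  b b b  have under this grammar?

2

Parse trees for b b b:
  [G [G b] [G [G b] [G b]]]
  [G [G [G b] [G b]] [G b]]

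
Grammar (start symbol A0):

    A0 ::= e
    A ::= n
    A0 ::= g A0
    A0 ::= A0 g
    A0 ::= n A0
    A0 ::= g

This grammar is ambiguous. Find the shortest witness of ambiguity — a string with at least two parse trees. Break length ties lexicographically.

length 1: no string has ≥2 trees
length 2: g g has 2 parse trees

Two derivations of g g:
  A0 ⇒ g A0 ⇒ g g
  A0 ⇒ A0 g ⇒ g g

g g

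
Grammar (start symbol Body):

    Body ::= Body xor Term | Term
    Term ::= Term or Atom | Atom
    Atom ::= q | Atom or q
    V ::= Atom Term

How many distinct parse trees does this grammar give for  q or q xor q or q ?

Parse trees for q or q xor q or q:
  [Body [Body [Term [Term [Atom q]] or [Atom q]]] xor [Term [Term [Atom q]] or [Atom q]]]
  [Body [Body [Term [Term [Atom q]] or [Atom q]]] xor [Term [Atom [Atom q] or q]]]
  [Body [Body [Term [Atom [Atom q] or q]]] xor [Term [Term [Atom q]] or [Atom q]]]
  [Body [Body [Term [Atom [Atom q] or q]]] xor [Term [Atom [Atom q] or q]]]

4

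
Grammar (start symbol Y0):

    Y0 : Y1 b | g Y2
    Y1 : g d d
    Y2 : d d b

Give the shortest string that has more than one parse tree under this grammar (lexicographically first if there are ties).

length 4: g d d b has 2 parse trees

Two derivations of g d d b:
  Y0 ⇒ Y1 b ⇒ g d d b
  Y0 ⇒ g Y2 ⇒ g d d b

g d d b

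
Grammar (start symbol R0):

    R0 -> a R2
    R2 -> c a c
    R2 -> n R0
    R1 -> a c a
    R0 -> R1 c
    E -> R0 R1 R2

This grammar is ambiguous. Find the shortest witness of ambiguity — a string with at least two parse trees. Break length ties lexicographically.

length 4: a c a c has 2 parse trees

Two derivations of a c a c:
  R0 ⇒ a R2 ⇒ a c a c
  R0 ⇒ R1 c ⇒ a c a c

a c a c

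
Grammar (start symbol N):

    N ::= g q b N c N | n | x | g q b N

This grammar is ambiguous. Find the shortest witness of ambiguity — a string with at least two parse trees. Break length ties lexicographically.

g q b g q b n c n

length 1: no string has ≥2 trees
length 4: no string has ≥2 trees
length 6: no string has ≥2 trees
length 7: no string has ≥2 trees
length 9: g q b g q b n c n has 2 parse trees

Two derivations of g q b g q b n c n:
  N ⇒ g q b N c N ⇒ g q b g q b N c N ⇒ g q b g q b n c N ⇒ g q b g q b n c n
  N ⇒ g q b N ⇒ g q b g q b N c N ⇒ g q b g q b n c N ⇒ g q b g q b n c n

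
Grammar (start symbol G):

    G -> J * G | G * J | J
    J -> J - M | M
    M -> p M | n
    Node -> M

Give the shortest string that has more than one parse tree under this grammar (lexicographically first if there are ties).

length 1: no string has ≥2 trees
length 2: no string has ≥2 trees
length 3: n * n has 2 parse trees

Two derivations of n * n:
  G ⇒ J * G ⇒ M * G ⇒ n * G ⇒ n * J ⇒ n * M ⇒ n * n
  G ⇒ G * J ⇒ J * J ⇒ M * J ⇒ n * J ⇒ n * M ⇒ n * n

n * n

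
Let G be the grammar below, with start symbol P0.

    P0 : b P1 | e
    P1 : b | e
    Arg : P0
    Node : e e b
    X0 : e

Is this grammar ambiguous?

(Arg, Node, X0 are unreachable from P0, so their rules don't affect L(P0).) Restricted to the reachable nonterminals, every rule has the form A → t or A → t B, and no two rules for the same A share a first terminal. The grammar encodes a DFA — one run per string.

Unambiguous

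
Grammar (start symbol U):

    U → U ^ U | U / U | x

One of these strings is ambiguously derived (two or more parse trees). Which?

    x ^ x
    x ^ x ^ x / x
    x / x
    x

x ^ x: 1 tree
x ^ x ^ x / x: 5 trees
x / x: 1 tree
x: 1 tree

x ^ x ^ x / x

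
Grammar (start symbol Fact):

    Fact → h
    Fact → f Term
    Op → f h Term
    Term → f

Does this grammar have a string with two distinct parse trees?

Unambiguous

(Op is unreachable from Fact, so its rules don't affect L(Fact).) The reachable rules are right-linear with at most one rule per (nonterminal, next-terminal) pair. Each input token forces the next rule, so parsing is deterministic.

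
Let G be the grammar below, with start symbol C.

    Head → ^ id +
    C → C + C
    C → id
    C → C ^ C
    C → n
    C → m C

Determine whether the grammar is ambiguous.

Witness: m id + id

Derivation 1: C ⇒ C + C ⇒ m C + C ⇒ m id + C ⇒ m id + id
Derivation 2: C ⇒ m C ⇒ m C + C ⇒ m id + C ⇒ m id + id

Two distinct leftmost derivations for the same string.

Ambiguous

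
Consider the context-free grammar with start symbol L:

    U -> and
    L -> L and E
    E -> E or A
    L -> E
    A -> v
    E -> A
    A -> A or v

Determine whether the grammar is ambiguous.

Ambiguous

Witness: v or v

Derivation 1: L ⇒ E ⇒ E or A ⇒ A or A ⇒ v or A ⇒ v or v
Derivation 2: L ⇒ E ⇒ A ⇒ A or v ⇒ v or v

Two distinct leftmost derivations for the same string.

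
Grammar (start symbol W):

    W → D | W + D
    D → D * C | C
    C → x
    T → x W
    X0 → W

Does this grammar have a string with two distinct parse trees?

Only W, D, C are reachable from W; ignoring the rest: W → W + D | D  ;  D → D * C | C  — a left-associative chain with C at the bottom. Each string factors uniquely by precedence.

Unambiguous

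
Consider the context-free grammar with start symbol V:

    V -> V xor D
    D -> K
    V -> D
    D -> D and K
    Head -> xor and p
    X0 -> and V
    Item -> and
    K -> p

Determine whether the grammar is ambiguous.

Unambiguous

(Head, Item, X0 are unreachable from V, so their rules don't affect L(V).) The grammar is stratified — V handles 'xor' (left-recursive), D handles 'and', K atoms. Each operator has a fixed associativity and precedence level, so every string has one parse.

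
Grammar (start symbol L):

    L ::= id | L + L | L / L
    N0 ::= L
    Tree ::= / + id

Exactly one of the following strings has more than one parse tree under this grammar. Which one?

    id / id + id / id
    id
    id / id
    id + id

id / id + id / id

id / id + id / id: 5 trees
id: 1 tree
id / id: 1 tree
id + id: 1 tree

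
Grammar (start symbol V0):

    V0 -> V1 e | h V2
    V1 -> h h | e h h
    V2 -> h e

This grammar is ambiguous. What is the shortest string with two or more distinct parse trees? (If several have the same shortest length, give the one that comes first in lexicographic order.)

length 3: h h e has 2 parse trees

Two derivations of h h e:
  V0 ⇒ V1 e ⇒ h h e
  V0 ⇒ h V2 ⇒ h h e

h h e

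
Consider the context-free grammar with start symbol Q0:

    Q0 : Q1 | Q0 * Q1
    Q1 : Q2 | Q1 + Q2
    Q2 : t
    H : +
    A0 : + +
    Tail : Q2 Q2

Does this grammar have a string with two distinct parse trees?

Unambiguous

(H, A0, Tail are unreachable from Q0, so their rules don't affect L(Q0).) The grammar is stratified — Q0 handles '*' (left-recursive), Q1 handles '+', Q2 atoms. Each operator has a fixed associativity and precedence level, so every string has one parse.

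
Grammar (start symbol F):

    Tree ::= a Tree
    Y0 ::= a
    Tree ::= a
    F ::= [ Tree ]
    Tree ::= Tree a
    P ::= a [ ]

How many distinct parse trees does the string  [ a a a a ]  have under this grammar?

8

Parse trees for [ a a a a ]:
  [F [ [Tree a [Tree a [Tree a [Tree a]]]] ]]
  [F [ [Tree a [Tree a [Tree [Tree a] a]]] ]]
  [F [ [Tree a [Tree [Tree a [Tree a]] a]] ]]
  [F [ [Tree a [Tree [Tree [Tree a] a] a]] ]]
  [F [ [Tree [Tree a [Tree a [Tree a]]] a] ]]
  [F [ [Tree [Tree a [Tree [Tree a] a]] a] ]]
  [F [ [Tree [Tree [Tree a [Tree a]] a] a] ]]
  [F [ [Tree [Tree [Tree [Tree a] a] a] a] ]]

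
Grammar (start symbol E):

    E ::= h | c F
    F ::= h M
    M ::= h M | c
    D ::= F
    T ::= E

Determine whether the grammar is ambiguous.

Unambiguous

(D, T are unreachable from E, so their rules don't affect L(E).) Restricted to the reachable nonterminals, every rule has the form A → t or A → t B, and no two rules for the same A share a first terminal. The grammar encodes a DFA — one run per string.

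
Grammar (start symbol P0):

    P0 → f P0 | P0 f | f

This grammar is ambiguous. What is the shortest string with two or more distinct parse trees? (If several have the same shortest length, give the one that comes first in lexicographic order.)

f f

length 1: no string has ≥2 trees
length 2: f f has 2 parse trees

Two derivations of f f:
  P0 ⇒ f P0 ⇒ f f
  P0 ⇒ P0 f ⇒ f f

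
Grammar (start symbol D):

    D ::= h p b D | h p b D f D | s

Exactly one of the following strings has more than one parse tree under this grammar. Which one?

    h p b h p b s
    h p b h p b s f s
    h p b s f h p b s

h p b h p b s: 1 tree
h p b h p b s f s: 2 trees
h p b s f h p b s: 1 tree

h p b h p b s f s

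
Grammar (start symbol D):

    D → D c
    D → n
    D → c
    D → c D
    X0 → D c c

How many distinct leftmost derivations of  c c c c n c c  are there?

15

Parse trees for c c c c n c c (showing first 6 of 15):
  [D [D [D c [D c [D c [D c [D n]]]]] c] c]
  [D [D c [D [D c [D c [D c [D n]]]] c]] c]
  [D [D c [D c [D [D c [D c [D n]]] c]]] c]
  [D [D c [D c [D c [D [D c [D n]] c]]]] c]
  [D [D c [D c [D c [D c [D [D n] c]]]]] c]
  [D c [D [D [D c [D c [D c [D n]]]] c] c]]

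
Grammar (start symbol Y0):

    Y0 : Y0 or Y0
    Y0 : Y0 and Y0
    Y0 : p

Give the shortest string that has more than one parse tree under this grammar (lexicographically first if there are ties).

length 1: no string has ≥2 trees
length 3: no string has ≥2 trees
length 5: p and p and p has 2 parse trees

Two derivations of p and p and p:
  Y0 ⇒ Y0 and Y0 ⇒ Y0 and Y0 and Y0 ⇒ p and Y0 and Y0 ⇒ p and p and Y0 ⇒ p and p and p
  Y0 ⇒ Y0 and Y0 ⇒ p and Y0 ⇒ p and Y0 and Y0 ⇒ p and p and Y0 ⇒ p and p and p

p and p and p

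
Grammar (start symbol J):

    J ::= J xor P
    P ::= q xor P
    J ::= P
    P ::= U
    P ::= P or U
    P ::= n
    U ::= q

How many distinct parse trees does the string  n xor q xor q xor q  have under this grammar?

Parse trees for n xor q xor q xor q:
  [J [J [P n]] xor [P q xor [P q xor [P [U q]]]]]
  [J [J [J [P n]] xor [P [U q]]] xor [P q xor [P [U q]]]]
  [J [J [J [P n]] xor [P q xor [P [U q]]]] xor [P [U q]]]
  [J [J [J [J [P n]] xor [P [U q]]] xor [P [U q]]] xor [P [U q]]]

4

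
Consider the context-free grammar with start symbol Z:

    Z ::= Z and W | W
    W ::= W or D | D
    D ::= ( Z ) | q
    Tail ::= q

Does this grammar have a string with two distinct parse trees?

(Tail is unreachable from Z, so its rules don't affect L(Z).) This is a standard precedence ladder (Z over W over D), with each level left-recursive on its own operator ('and' at Z, 'or' at W). That structure is LR(1), hence unambiguous.

Unambiguous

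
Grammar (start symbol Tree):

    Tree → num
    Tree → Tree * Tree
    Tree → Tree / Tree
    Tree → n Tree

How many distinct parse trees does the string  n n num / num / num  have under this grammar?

9

Parse trees for n n num / num / num (showing first 6 of 9):
  [Tree [Tree n [Tree n [Tree num]]] / [Tree [Tree num] / [Tree num]]]
  [Tree [Tree [Tree n [Tree n [Tree num]]] / [Tree num]] / [Tree num]]
  [Tree [Tree n [Tree [Tree n [Tree num]] / [Tree num]]] / [Tree num]]
  [Tree [Tree n [Tree n [Tree [Tree num] / [Tree num]]]] / [Tree num]]
  [Tree n [Tree [Tree n [Tree num]] / [Tree [Tree num] / [Tree num]]]]
  [Tree n [Tree [Tree [Tree n [Tree num]] / [Tree num]] / [Tree num]]]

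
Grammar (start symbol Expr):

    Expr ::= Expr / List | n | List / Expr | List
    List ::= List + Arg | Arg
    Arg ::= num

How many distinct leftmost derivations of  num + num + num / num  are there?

2

Parse trees for num + num + num / num:
  [Expr [Expr [List [List [List [Arg num]] + [Arg num]] + [Arg num]]] / [List [Arg num]]]
  [Expr [List [List [List [Arg num]] + [Arg num]] + [Arg num]] / [Expr [List [Arg num]]]]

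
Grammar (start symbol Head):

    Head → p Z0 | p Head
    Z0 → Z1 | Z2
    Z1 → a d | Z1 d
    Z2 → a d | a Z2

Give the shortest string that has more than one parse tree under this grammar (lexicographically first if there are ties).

p a d

length 3: p a d has 2 parse trees

Two derivations of p a d:
  Head ⇒ p Z0 ⇒ p Z1 ⇒ p a d
  Head ⇒ p Z0 ⇒ p Z2 ⇒ p a d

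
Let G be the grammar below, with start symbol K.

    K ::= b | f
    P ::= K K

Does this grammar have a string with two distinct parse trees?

Unambiguous

Only K is reachable from K; ignoring the rest: Each reachable nonterminal has at most one production per leading terminal, and all productions are right-linear; the derivation is determined token-by-token.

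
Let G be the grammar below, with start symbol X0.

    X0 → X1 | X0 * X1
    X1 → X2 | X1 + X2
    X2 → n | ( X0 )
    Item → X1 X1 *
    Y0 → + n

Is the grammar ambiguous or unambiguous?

Unambiguous

Only X0, X1, X2 are reachable from X0; ignoring the rest: This is a standard precedence ladder (X0 over X1 over X2), with each level left-recursive on its own operator ('*' at X0, '+' at X1). That structure is LR(1), hence unambiguous.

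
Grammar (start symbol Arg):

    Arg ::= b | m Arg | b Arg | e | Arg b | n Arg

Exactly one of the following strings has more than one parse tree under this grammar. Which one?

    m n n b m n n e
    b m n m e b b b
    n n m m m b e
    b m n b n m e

b m n m e b b b

m n n b m n n e: 1 tree
b m n m e b b b: 35 trees
n n m m m b e: 1 tree
b m n b n m e: 1 tree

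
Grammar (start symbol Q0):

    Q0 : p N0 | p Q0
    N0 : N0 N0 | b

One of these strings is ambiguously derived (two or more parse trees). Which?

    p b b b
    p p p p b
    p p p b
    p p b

p b b b: 2 trees
p p p p b: 1 tree
p p p b: 1 tree
p p b: 1 tree

p b b b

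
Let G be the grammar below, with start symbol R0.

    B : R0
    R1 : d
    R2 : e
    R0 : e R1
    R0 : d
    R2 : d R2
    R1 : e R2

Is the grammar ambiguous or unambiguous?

Unambiguous

Only R0, R1, R2 are reachable from R0; ignoring the rest: The reachable rules are right-linear with at most one rule per (nonterminal, next-terminal) pair. Each input token forces the next rule, so parsing is deterministic.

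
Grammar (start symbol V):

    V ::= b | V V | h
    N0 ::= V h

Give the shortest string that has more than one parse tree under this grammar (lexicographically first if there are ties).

b b b

length 1: no string has ≥2 trees
length 2: no string has ≥2 trees
length 3: b b b has 2 parse trees

Two derivations of b b b:
  V ⇒ V V ⇒ b V ⇒ b V V ⇒ b b V ⇒ b b b
  V ⇒ V V ⇒ V V V ⇒ b V V ⇒ b b V ⇒ b b b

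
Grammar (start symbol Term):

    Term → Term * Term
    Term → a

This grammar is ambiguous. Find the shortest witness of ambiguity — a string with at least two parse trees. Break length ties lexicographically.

length 1: no string has ≥2 trees
length 3: no string has ≥2 trees
length 5: a * a * a has 2 parse trees

Two derivations of a * a * a:
  Term ⇒ Term * Term ⇒ Term * Term * Term ⇒ a * Term * Term ⇒ a * a * Term ⇒ a * a * a
  Term ⇒ Term * Term ⇒ a * Term ⇒ a * Term * Term ⇒ a * a * Term ⇒ a * a * a

a * a * a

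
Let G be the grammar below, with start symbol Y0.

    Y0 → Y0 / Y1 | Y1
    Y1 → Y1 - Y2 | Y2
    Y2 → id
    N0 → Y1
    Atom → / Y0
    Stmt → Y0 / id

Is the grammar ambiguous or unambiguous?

(N0, Atom, Stmt are unreachable from Y0, so their rules don't affect L(Y0).) The grammar is stratified — Y0 handles '/' (left-recursive), Y1 handles '-', Y2 atoms. Each operator has a fixed associativity and precedence level, so every string has one parse.

Unambiguous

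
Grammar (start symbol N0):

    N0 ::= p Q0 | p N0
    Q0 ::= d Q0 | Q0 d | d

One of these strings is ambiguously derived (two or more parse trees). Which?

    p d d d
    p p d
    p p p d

p d d d: 4 trees
p p d: 1 tree
p p p d: 1 tree

p d d d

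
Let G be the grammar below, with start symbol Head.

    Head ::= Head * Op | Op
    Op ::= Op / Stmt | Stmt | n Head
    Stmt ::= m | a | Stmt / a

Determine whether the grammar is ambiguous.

Witness: a / a

Derivation 1: Head ⇒ Op ⇒ Op / Stmt ⇒ Stmt / Stmt ⇒ a / Stmt ⇒ a / a
Derivation 2: Head ⇒ Op ⇒ Stmt ⇒ Stmt / a ⇒ a / a

Two distinct leftmost derivations for the same string.

Ambiguous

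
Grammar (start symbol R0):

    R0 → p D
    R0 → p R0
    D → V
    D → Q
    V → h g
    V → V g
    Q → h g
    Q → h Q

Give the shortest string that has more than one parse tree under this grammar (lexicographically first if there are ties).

length 3: p h g has 2 parse trees

Two derivations of p h g:
  R0 ⇒ p D ⇒ p V ⇒ p h g
  R0 ⇒ p D ⇒ p Q ⇒ p h g

p h g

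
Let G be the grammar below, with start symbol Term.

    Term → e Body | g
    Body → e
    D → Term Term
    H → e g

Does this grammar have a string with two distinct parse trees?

(D, H are unreachable from Term, so their rules don't affect L(Term).) The reachable rules are right-linear with at most one rule per (nonterminal, next-terminal) pair. Each input token forces the next rule, so parsing is deterministic.

Unambiguous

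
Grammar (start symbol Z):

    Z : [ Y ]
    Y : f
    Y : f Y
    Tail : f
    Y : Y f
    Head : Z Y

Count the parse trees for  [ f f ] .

Parse trees for [ f f ]:
  [Z [ [Y f [Y f]] ]]
  [Z [ [Y [Y f] f] ]]

2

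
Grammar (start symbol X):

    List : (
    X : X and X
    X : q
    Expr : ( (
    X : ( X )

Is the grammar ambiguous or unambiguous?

Witness: q and q and q

Derivation 1: X ⇒ X and X ⇒ X and X and X ⇒ q and X and X ⇒ q and q and X ⇒ q and q and q
Derivation 2: X ⇒ X and X ⇒ q and X ⇒ q and X and X ⇒ q and q and X ⇒ q and q and q

Two distinct leftmost derivations for the same string.

Ambiguous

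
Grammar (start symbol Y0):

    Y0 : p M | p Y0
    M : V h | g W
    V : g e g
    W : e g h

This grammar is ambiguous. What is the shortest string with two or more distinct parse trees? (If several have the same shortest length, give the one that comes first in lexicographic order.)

length 5: p g e g h has 2 parse trees

Two derivations of p g e g h:
  Y0 ⇒ p M ⇒ p V h ⇒ p g e g h
  Y0 ⇒ p M ⇒ p g W ⇒ p g e g h

p g e g h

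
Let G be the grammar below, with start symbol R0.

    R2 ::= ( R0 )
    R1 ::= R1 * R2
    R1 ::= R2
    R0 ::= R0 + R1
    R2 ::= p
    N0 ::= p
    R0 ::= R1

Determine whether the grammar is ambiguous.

(N0 is unreachable from R0, so its rules don't affect L(R0).) This is a standard precedence ladder (R0 over R1 over R2), with each level left-recursive on its own operator ('+' at R0, '*' at R1). That structure is LR(1), hence unambiguous.

Unambiguous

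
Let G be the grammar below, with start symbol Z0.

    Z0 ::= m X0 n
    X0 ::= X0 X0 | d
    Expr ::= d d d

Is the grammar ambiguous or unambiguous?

Witness: m d d d n

Derivation 1: Z0 ⇒ m X0 n ⇒ m X0 X0 n ⇒ m X0 X0 X0 n ⇒ m d X0 X0 n ⇒ m d d X0 n ⇒ m d d d n
Derivation 2: Z0 ⇒ m X0 n ⇒ m X0 X0 n ⇒ m d X0 n ⇒ m d X0 X0 n ⇒ m d d X0 n ⇒ m d d d n

Two distinct leftmost derivations for the same string.

Ambiguous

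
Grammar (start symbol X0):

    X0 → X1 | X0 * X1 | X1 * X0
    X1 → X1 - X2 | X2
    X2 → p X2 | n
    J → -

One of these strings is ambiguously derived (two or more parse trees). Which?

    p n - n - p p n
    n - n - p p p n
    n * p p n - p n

p n - n - p p n: 1 tree
n - n - p p p n: 1 tree
n * p p n - p n: 2 trees

n * p p n - p n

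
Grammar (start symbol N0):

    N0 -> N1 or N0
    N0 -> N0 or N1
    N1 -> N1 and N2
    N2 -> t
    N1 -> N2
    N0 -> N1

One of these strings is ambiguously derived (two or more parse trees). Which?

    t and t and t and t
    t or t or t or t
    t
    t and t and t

t or t or t or t

t and t and t and t: 1 tree
t or t or t or t: 8 trees
t: 1 tree
t and t and t: 1 tree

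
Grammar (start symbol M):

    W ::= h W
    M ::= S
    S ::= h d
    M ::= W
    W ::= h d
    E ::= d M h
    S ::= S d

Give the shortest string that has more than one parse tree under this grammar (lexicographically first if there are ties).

h d

length 2: h d has 2 parse trees

Two derivations of h d:
  M ⇒ S ⇒ h d
  M ⇒ W ⇒ h d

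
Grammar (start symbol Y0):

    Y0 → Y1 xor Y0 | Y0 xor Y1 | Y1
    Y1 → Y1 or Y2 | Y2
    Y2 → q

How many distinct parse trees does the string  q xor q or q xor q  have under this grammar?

4

Parse trees for q xor q or q xor q:
  [Y0 [Y1 [Y2 q]] xor [Y0 [Y1 [Y1 [Y2 q]] or [Y2 q]] xor [Y0 [Y1 [Y2 q]]]]]
  [Y0 [Y1 [Y2 q]] xor [Y0 [Y0 [Y1 [Y1 [Y2 q]] or [Y2 q]]] xor [Y1 [Y2 q]]]]
  [Y0 [Y0 [Y1 [Y2 q]] xor [Y0 [Y1 [Y1 [Y2 q]] or [Y2 q]]]] xor [Y1 [Y2 q]]]
  [Y0 [Y0 [Y0 [Y1 [Y2 q]]] xor [Y1 [Y1 [Y2 q]] or [Y2 q]]] xor [Y1 [Y2 q]]]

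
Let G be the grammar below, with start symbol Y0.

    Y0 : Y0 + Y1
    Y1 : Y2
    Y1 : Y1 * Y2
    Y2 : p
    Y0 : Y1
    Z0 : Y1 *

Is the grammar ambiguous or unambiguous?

(Z0 is unreachable from Y0, so its rules don't affect L(Y0).) The grammar is stratified — Y0 handles '+' (left-recursive), Y1 handles '*', Y2 atoms. Each operator has a fixed associativity and precedence level, so every string has one parse.

Unambiguous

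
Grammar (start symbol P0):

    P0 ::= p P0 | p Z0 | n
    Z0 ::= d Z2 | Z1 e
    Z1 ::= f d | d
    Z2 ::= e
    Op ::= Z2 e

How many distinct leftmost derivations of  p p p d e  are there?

2

Parse trees for p p p d e:
  [P0 p [P0 p [P0 p [Z0 d [Z2 e]]]]]
  [P0 p [P0 p [P0 p [Z0 [Z1 d] e]]]]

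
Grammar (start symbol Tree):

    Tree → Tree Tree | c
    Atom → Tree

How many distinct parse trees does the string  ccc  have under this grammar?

2

Parse trees for ccc:
  [Tree [Tree c] [Tree [Tree c] [Tree c]]]
  [Tree [Tree [Tree c] [Tree c]] [Tree c]]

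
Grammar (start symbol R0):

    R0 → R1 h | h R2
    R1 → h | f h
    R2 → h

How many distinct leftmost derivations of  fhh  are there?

1

Parse trees for fhh:
  [R0 [R1 f h] h]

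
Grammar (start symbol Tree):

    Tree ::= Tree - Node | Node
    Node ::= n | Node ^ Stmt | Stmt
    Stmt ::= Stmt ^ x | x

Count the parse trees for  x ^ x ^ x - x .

4

Parse trees for x ^ x ^ x - x:
  [Tree [Tree [Node [Node [Stmt x]] ^ [Stmt [Stmt x] ^ x]]] - [Node [Stmt x]]]
  [Tree [Tree [Node [Node [Node [Stmt x]] ^ [Stmt x]] ^ [Stmt x]]] - [Node [Stmt x]]]
  [Tree [Tree [Node [Node [Stmt [Stmt x] ^ x]] ^ [Stmt x]]] - [Node [Stmt x]]]
  [Tree [Tree [Node [Stmt [Stmt [Stmt x] ^ x] ^ x]]] - [Node [Stmt x]]]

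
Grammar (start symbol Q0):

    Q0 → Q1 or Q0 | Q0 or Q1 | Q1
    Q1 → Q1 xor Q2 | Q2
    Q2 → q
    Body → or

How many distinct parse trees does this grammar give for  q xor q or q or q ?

4

Parse trees for q xor q or q or q:
  [Q0 [Q1 [Q1 [Q2 q]] xor [Q2 q]] or [Q0 [Q1 [Q2 q]] or [Q0 [Q1 [Q2 q]]]]]
  [Q0 [Q1 [Q1 [Q2 q]] xor [Q2 q]] or [Q0 [Q0 [Q1 [Q2 q]]] or [Q1 [Q2 q]]]]
  [Q0 [Q0 [Q1 [Q1 [Q2 q]] xor [Q2 q]] or [Q0 [Q1 [Q2 q]]]] or [Q1 [Q2 q]]]
  [Q0 [Q0 [Q0 [Q1 [Q1 [Q2 q]] xor [Q2 q]]] or [Q1 [Q2 q]]] or [Q1 [Q2 q]]]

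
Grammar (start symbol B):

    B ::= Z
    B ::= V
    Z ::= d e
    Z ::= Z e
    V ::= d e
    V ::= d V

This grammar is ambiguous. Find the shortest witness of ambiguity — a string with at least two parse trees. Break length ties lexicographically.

length 2: d e has 2 parse trees

Two derivations of d e:
  B ⇒ Z ⇒ d e
  B ⇒ V ⇒ d e

d e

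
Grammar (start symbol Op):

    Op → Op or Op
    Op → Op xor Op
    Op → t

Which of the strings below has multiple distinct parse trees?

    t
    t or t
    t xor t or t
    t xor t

t: 1 tree
t or t: 1 tree
t xor t or t: 2 trees
t xor t: 1 tree

t xor t or t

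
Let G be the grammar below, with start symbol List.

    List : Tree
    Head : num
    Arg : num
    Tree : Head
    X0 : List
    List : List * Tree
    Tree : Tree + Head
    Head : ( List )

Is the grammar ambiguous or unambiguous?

Unambiguous

(Arg, X0 are unreachable from List, so their rules don't affect L(List).) List → List * Tree | Tree  ;  Tree → Tree + Head | Head  — a left-associative chain with Head at the bottom. Each string factors uniquely by precedence.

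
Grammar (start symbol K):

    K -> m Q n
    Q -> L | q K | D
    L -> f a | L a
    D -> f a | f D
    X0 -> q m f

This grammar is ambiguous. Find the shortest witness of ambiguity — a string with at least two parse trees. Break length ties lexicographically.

length 4: m f a n has 2 parse trees

Two derivations of m f a n:
  K ⇒ m Q n ⇒ m L n ⇒ m f a n
  K ⇒ m Q n ⇒ m D n ⇒ m f a n

m f a n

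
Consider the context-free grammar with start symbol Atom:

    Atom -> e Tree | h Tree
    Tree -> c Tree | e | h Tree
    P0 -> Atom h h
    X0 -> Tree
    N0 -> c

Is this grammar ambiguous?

Only Atom, Tree are reachable from Atom; ignoring the rest: The reachable rules are right-linear with at most one rule per (nonterminal, next-terminal) pair. Each input token forces the next rule, so parsing is deterministic.

Unambiguous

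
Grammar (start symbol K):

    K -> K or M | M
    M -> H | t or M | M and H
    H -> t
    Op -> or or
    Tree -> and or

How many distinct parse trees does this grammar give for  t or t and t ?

3

Parse trees for t or t and t:
  [K [K [M [H t]]] or [M [M [H t]] and [H t]]]
  [K [M t or [M [M [H t]] and [H t]]]]
  [K [M [M t or [M [H t]]] and [H t]]]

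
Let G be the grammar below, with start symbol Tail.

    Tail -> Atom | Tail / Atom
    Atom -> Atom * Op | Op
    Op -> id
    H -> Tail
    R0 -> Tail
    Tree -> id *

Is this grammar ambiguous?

Unambiguous

(H, R0, Tree are unreachable from Tail, so their rules don't affect L(Tail).) Tail → Tail / Atom | Atom  ;  Atom → Atom * Op | Op  — a left-associative chain with Op at the bottom. Each string factors uniquely by precedence.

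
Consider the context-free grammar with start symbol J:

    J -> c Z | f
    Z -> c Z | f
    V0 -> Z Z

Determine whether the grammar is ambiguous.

Only J, Z are reachable from J; ignoring the rest: Restricted to the reachable nonterminals, every rule has the form A → t or A → t B, and no two rules for the same A share a first terminal. The grammar encodes a DFA — one run per string.

Unambiguous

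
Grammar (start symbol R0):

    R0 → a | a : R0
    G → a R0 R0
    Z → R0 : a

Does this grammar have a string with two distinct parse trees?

Unambiguous

Only R0 is reachable from R0; ignoring the rest: Right-recursive list with a separator: after each atom, whether the separator follows determines the rule. One parse per string.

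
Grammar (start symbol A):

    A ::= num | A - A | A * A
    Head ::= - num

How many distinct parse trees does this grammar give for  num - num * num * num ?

5

Parse trees for num - num * num * num:
  [A [A num] - [A [A num] * [A [A num] * [A num]]]]
  [A [A num] - [A [A [A num] * [A num]] * [A num]]]
  [A [A [A num] - [A num]] * [A [A num] * [A num]]]
  [A [A [A num] - [A [A num] * [A num]]] * [A num]]
  [A [A [A [A num] - [A num]] * [A num]] * [A num]]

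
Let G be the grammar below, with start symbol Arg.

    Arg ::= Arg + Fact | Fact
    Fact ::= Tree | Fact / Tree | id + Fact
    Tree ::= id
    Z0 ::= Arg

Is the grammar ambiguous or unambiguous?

Ambiguous

Witness: id + id

Derivation 1: Arg ⇒ Arg + Fact ⇒ Fact + Fact ⇒ Tree + Fact ⇒ id + Fact ⇒ id + Tree ⇒ id + id
Derivation 2: Arg ⇒ Fact ⇒ id + Fact ⇒ id + Tree ⇒ id + id

Two distinct leftmost derivations for the same string.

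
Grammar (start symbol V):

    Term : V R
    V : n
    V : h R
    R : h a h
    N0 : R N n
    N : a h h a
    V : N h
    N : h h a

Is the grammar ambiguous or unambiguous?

Ambiguous

Witness: h h a h

Derivation 1: V ⇒ h R ⇒ h h a h
Derivation 2: V ⇒ N h ⇒ h h a h

Two distinct leftmost derivations for the same string.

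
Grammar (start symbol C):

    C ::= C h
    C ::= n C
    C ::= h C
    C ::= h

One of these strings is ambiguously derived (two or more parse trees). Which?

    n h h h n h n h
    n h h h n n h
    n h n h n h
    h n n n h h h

h n n n h h h

n h h h n h n h: 1 tree
n h h h n n h: 1 tree
n h n h n h: 1 tree
h n n n h h h: 22 trees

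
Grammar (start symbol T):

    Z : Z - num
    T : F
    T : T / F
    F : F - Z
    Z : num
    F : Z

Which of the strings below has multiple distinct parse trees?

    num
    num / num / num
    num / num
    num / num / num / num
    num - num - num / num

num - num - num / num

num: 1 tree
num / num / num: 1 tree
num / num: 1 tree
num / num / num / num: 1 tree
num - num - num / num: 4 trees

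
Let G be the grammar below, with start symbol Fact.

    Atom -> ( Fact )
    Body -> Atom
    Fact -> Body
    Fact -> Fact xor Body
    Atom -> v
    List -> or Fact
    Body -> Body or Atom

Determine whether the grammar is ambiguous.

Unambiguous

(List is unreachable from Fact, so its rules don't affect L(Fact).) This is a standard precedence ladder (Fact over Body over Atom), with each level left-recursive on its own operator ('xor' at Fact, 'or' at Body). That structure is LR(1), hence unambiguous.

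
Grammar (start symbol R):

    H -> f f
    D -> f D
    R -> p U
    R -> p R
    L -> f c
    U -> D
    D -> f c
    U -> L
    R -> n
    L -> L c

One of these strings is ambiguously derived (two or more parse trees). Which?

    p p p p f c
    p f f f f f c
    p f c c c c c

p p p p f c: 2 trees
p f f f f f c: 1 tree
p f c c c c c: 1 tree

p p p p f c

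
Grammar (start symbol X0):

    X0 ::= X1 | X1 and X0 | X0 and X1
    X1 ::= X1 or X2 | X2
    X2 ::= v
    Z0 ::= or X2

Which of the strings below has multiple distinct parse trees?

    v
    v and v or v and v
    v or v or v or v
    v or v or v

v: 1 tree
v and v or v and v: 4 trees
v or v or v or v: 1 tree
v or v or v: 1 tree

v and v or v and v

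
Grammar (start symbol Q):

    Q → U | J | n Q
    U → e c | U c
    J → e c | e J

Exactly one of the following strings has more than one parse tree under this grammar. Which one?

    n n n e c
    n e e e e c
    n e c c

n n n e c: 2 trees
n e e e e c: 1 tree
n e c c: 1 tree

n n n e c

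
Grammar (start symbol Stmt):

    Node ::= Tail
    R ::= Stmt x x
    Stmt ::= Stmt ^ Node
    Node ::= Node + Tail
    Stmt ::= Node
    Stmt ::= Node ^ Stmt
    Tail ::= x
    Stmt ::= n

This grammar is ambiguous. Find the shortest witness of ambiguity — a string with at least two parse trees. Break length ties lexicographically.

x ^ x

length 1: no string has ≥2 trees
length 3: x ^ x has 2 parse trees

Two derivations of x ^ x:
  Stmt ⇒ Stmt ^ Node ⇒ Node ^ Node ⇒ Tail ^ Node ⇒ x ^ Node ⇒ x ^ Tail ⇒ x ^ x
  Stmt ⇒ Node ^ Stmt ⇒ Tail ^ Stmt ⇒ x ^ Stmt ⇒ x ^ Node ⇒ x ^ Tail ⇒ x ^ x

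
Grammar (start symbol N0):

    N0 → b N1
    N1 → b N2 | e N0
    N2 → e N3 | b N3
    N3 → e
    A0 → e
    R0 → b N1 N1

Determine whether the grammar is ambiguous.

(A0, R0 are unreachable from N0, so their rules don't affect L(N0).) Restricted to the reachable nonterminals, every rule has the form A → t or A → t B, and no two rules for the same A share a first terminal. The grammar encodes a DFA — one run per string.

Unambiguous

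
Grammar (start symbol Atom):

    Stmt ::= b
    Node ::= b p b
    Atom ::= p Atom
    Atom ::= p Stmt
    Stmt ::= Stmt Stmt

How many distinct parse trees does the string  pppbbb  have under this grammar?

2

Parse trees for pppbbb:
  [Atom p [Atom p [Atom p [Stmt [Stmt b] [Stmt [Stmt b] [Stmt b]]]]]]
  [Atom p [Atom p [Atom p [Stmt [Stmt [Stmt b] [Stmt b]] [Stmt b]]]]]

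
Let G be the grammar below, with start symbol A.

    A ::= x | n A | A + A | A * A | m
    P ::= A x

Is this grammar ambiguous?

Ambiguous

Witness: n m * m

Derivation 1: A ⇒ n A ⇒ n A * A ⇒ n m * A ⇒ n m * m
Derivation 2: A ⇒ A * A ⇒ n A * A ⇒ n m * A ⇒ n m * m

Two distinct leftmost derivations for the same string.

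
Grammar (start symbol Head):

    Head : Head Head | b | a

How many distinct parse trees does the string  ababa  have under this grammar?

Parse trees for ababa (showing first 6 of 14):
  [Head [Head a] [Head [Head b] [Head [Head a] [Head [Head b] [Head a]]]]]
  [Head [Head a] [Head [Head b] [Head [Head [Head a] [Head b]] [Head a]]]]
  [Head [Head a] [Head [Head [Head b] [Head a]] [Head [Head b] [Head a]]]]
  [Head [Head a] [Head [Head [Head b] [Head [Head a] [Head b]]] [Head a]]]
  [Head [Head a] [Head [Head [Head [Head b] [Head a]] [Head b]] [Head a]]]
  [Head [Head [Head a] [Head b]] [Head [Head a] [Head [Head b] [Head a]]]]

14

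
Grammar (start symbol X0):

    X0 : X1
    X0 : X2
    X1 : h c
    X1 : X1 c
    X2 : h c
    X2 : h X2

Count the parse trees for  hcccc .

1

Parse trees for hcccc:
  [X0 [X1 [X1 [X1 [X1 h c] c] c] c]]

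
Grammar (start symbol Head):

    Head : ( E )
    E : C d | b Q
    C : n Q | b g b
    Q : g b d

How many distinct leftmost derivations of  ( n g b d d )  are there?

1

Parse trees for ( n g b d d ):
  [Head ( [E [C n [Q g b d]] d] )]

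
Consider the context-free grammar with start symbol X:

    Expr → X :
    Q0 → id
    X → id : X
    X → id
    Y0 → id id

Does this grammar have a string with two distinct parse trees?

Unambiguous

(Q0, Expr, Y0 are unreachable from X, so their rules don't affect L(X).) Right-recursive list with a separator: after each atom, whether the separator follows determines the rule. One parse per string.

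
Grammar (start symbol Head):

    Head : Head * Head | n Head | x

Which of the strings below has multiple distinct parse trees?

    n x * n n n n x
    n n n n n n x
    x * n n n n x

n x * n n n n x

n x * n n n n x: 2 trees
n n n n n n x: 1 tree
x * n n n n x: 1 tree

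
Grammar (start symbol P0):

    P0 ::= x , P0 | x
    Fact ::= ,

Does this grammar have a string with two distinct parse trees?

Only P0 is reachable from P0; ignoring the rest: Right-recursive list with a separator: after each atom, whether the separator follows determines the rule. One parse per string.

Unambiguous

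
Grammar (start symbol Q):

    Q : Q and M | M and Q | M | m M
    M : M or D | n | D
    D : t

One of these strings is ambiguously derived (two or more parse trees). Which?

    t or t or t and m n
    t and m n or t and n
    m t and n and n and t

t or t or t and m n: 1 tree
t and m n or t and n: 2 trees
m t and n and n and t: 1 tree

t and m n or t and n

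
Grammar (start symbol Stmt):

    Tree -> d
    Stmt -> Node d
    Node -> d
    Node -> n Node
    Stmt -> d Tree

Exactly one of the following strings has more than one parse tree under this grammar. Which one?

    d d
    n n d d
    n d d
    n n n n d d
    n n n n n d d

d d

d d: 2 trees
n n d d: 1 tree
n d d: 1 tree
n n n n d d: 1 tree
n n n n n d d: 1 tree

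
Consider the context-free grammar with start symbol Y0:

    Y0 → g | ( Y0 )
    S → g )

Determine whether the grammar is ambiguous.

Only Y0 is reachable from Y0; ignoring the rest: Each string is a nest of matched brackets around a single atom. An opening bracket forces the recursive rule; an atom forces the base rule.

Unambiguous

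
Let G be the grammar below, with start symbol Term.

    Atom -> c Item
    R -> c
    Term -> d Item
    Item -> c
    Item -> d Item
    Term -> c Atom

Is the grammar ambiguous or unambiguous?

Only Term, Atom, Item are reachable from Term; ignoring the rest: The reachable rules are right-linear with at most one rule per (nonterminal, next-terminal) pair. Each input token forces the next rule, so parsing is deterministic.

Unambiguous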